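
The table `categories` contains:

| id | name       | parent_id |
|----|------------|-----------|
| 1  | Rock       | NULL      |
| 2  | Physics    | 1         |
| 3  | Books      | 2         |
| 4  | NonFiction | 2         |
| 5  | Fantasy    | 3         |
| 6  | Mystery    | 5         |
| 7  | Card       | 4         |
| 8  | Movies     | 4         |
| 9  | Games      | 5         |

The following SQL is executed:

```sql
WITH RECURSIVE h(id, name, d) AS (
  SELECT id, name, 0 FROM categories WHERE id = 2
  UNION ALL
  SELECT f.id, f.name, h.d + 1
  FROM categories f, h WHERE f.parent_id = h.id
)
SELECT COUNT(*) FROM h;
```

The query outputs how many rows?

8

Base: id=2 (Physics) at d 0.
Iteration 1: rows with parent_id in {2} -> Books (id 3, d 1), NonFiction (id 4, d 1).
Iteration 2: rows with parent_id in {3,4} -> Fantasy (id 5, d 2), Card (id 7, d 2), Movies (id 8, d 2).
Iteration 3: rows with parent_id in {5,7,8} -> Mystery (id 6, d 3), Games (id 9, d 3).
Iteration 4: no rows with parent_id in {6,9}; recursion stops.
Total rows emitted: 8.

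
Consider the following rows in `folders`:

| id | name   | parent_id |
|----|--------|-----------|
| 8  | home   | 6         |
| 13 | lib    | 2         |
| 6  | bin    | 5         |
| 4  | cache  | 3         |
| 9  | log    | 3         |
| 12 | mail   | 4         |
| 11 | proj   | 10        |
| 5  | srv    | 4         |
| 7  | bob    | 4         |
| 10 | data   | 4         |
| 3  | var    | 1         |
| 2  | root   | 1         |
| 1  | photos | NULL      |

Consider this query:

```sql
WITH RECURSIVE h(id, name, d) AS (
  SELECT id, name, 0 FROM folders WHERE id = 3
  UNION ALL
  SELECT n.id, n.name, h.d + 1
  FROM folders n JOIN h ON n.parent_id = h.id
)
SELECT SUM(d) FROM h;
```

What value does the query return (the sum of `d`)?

20

Base: id=3 (var) at d 0.
Iteration 1: rows with parent_id in {3} -> cache (id 4, d 1), log (id 9, d 1).
Iteration 2: rows with parent_id in {4,9} -> srv (id 5, d 2), bob (id 7, d 2), data (id 10, d 2), mail (id 12, d 2).
Iteration 3: rows with parent_id in {5,7,10,12} -> bin (id 6, d 3), proj (id 11, d 3).
Iteration 4: rows with parent_id in {6,11} -> home (id 8, d 4).
Iteration 5: no rows with parent_id in {8}; recursion stops.
SUM(d) = 0 + 1 + 1 + 2 + 2 + 2 + 2 + 3 + 3 + 4 = 20.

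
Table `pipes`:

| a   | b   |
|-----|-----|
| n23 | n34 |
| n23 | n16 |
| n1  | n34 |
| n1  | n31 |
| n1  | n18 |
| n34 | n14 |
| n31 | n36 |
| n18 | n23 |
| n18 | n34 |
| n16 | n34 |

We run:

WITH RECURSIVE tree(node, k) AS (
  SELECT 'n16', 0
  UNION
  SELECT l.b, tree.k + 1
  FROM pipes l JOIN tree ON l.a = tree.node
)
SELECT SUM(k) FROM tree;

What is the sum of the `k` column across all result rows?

3

Base: (n16, k=0).
Iteration 1: edges from {n16} -> (n34, k=1).
Iteration 2: edges from {n34} -> (n14, k=2).
Iteration 3: no outgoing edges from {n14}; recursion stops.
SUM(k) = 0 + 1 + 2 = 3.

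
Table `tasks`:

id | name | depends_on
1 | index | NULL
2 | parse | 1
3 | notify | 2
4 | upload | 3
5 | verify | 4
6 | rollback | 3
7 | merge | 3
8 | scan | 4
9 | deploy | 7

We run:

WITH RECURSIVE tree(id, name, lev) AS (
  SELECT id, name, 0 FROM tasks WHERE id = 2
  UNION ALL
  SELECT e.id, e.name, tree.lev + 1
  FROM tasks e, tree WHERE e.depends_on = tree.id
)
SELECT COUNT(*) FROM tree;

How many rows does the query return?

Base: id=2 (parse) at lev 0.
Iteration 1: rows with depends_on in {2} -> notify (id 3, lev 1).
Iteration 2: rows with depends_on in {3} -> upload (id 4, lev 2), rollback (id 6, lev 2), merge (id 7, lev 2).
Iteration 3: rows with depends_on in {4,6,7} -> verify (id 5, lev 3), scan (id 8, lev 3), deploy (id 9, lev 3).
Iteration 4: no rows with depends_on in {5,8,9}; recursion stops.
Total rows emitted: 8.

8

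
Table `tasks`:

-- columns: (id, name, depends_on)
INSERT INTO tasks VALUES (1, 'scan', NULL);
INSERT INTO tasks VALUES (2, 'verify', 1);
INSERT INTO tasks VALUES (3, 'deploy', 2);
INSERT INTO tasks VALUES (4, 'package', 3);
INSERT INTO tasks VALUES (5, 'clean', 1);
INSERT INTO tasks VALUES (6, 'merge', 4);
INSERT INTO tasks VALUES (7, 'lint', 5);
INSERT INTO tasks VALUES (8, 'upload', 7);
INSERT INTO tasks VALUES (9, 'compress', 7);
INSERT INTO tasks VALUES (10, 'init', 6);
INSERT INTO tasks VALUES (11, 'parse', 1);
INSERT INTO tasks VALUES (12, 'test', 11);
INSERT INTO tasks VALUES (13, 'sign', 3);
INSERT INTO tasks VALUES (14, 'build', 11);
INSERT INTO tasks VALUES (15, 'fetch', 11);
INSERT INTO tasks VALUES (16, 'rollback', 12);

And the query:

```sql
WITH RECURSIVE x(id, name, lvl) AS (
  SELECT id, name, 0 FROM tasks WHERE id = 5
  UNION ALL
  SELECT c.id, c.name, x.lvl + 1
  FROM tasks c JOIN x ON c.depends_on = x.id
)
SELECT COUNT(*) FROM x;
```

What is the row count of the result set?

Base: id=5 (clean) at lvl 0.
Iteration 1: rows with depends_on in {5} -> lint (id 7, lvl 1).
Iteration 2: rows with depends_on in {7} -> upload (id 8, lvl 2), compress (id 9, lvl 2).
Iteration 3: no rows with depends_on in {8,9}; recursion stops.
Total rows emitted: 4.

4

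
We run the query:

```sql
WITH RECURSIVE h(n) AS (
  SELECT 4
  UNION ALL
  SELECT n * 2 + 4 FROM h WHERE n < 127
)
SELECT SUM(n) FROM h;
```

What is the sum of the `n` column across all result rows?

480

Base: n=4.
Iteration 1: 4 < 127 holds -> n = 4 * 2 + 4 = 12.
Iteration 2: 12 < 127 holds -> n = 12 * 2 + 4 = 28.
Iteration 3: 28 < 127 holds -> n = 28 * 2 + 4 = 60.
Iteration 4: 60 < 127 holds -> n = 60 * 2 + 4 = 124.
Iteration 5: 124 < 127 holds -> n = 124 * 2 + 4 = 252.
Iteration 6: 252 < 127 fails; recursion stops.
SUM(n) = 4 + 12 + 28 + 60 + 124 + 252 = 480.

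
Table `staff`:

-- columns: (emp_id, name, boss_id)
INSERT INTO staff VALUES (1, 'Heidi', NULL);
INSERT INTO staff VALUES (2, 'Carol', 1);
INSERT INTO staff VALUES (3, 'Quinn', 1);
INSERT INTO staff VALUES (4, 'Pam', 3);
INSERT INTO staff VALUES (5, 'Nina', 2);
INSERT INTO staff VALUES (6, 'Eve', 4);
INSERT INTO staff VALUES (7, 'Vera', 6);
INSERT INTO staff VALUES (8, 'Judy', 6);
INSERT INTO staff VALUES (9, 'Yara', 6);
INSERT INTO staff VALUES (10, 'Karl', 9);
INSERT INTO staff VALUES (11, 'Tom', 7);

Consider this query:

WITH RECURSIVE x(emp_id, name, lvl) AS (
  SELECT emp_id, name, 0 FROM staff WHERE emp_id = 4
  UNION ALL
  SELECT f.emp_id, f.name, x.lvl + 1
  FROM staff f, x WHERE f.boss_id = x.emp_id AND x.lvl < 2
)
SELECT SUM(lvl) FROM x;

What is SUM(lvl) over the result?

Base: emp_id=4 (Pam) at lvl 0.
Iteration 1: rows with boss_id in {4} -> Eve (id 6, lvl 1).
Iteration 2: rows with boss_id in {6} -> Vera (id 7, lvl 2), Judy (id 8, lvl 2), Yara (id 9, lvl 2).
Iteration 3: lvl < 2 fails for all current rows; recursion stops.
SUM(lvl) = 0 + 1 + 2 + 2 + 2 = 7.

7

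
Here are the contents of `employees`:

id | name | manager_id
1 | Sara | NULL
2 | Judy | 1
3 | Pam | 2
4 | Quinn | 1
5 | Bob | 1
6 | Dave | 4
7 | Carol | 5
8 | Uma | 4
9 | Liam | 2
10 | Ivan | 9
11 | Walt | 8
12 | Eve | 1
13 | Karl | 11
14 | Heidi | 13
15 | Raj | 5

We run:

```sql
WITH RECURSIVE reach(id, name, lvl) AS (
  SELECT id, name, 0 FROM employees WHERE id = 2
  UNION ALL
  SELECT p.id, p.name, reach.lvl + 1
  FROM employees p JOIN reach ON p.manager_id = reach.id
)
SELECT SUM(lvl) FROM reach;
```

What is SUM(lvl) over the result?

Base: id=2 (Judy) at lvl 0.
Iteration 1: rows with manager_id in {2} -> Pam (id 3, lvl 1), Liam (id 9, lvl 1).
Iteration 2: rows with manager_id in {3,9} -> Ivan (id 10, lvl 2).
Iteration 3: no rows with manager_id in {10}; recursion stops.
SUM(lvl) = 0 + 1 + 1 + 2 = 4.

4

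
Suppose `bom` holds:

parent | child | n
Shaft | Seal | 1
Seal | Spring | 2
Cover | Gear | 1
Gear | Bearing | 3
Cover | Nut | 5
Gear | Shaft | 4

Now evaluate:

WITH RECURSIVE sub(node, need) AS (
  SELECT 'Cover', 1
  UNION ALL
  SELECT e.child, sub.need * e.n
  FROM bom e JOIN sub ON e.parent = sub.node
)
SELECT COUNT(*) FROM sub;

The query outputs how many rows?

Base: (Cover, need=1).
Iteration 1: components of {Cover} -> Gear = 1*1 = 1, Nut = 1*5 = 5.
Iteration 2: components of {Gear,Nut} -> Bearing = 1*3 = 3, Shaft = 1*4 = 4.
Iteration 3: components of {Bearing,Shaft} -> Seal = 4*1 = 4.
Iteration 4: components of {Seal} -> Spring = 4*2 = 8.
Iteration 5: no further components; recursion stops.
Total rows emitted: 7.

7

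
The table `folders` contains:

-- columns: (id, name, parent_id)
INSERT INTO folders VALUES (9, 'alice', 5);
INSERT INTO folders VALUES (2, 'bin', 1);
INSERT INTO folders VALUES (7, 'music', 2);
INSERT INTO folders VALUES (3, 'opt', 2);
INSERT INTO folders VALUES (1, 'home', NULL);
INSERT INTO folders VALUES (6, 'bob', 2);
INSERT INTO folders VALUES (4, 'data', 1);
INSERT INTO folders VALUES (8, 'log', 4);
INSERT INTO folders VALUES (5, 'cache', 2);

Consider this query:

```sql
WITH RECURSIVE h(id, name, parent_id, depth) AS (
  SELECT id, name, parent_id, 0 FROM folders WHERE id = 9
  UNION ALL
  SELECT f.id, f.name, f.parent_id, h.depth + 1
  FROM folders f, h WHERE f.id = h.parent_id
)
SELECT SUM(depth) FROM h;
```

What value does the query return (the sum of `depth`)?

Base: id=9 (alice), parent_id=5, depth 0.
Iteration 1: join on id=5 -> cache (id 5, parent_id=2, depth 1).
Iteration 2: join on id=2 -> bin (id 2, parent_id=1, depth 2).
Iteration 3: join on id=1 -> home (id 1, parent_id=NULL, depth 3).
Iteration 4: parent_id is NULL; no match; recursion stops.
SUM(depth) = 0 + 1 + 2 + 3 = 6.

6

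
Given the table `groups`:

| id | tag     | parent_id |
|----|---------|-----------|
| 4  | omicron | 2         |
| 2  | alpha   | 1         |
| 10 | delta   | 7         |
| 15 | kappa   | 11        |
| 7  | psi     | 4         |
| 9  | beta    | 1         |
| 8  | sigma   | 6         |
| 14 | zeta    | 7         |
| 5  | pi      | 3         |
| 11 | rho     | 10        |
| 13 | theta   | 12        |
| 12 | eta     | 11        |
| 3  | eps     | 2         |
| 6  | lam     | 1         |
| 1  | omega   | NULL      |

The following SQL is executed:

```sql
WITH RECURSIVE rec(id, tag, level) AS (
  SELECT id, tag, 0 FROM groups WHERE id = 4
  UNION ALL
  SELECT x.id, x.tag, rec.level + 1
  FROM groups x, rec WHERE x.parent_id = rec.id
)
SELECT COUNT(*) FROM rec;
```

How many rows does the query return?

8

Base: id=4 (omicron) at level 0.
Iteration 1: rows with parent_id in {4} -> psi (id 7, level 1).
Iteration 2: rows with parent_id in {7} -> delta (id 10, level 2), zeta (id 14, level 2).
Iteration 3: rows with parent_id in {10,14} -> rho (id 11, level 3).
Iteration 4: rows with parent_id in {11} -> eta (id 12, level 4), kappa (id 15, level 4).
Iteration 5: rows with parent_id in {12,15} -> theta (id 13, level 5).
Iteration 6: no rows with parent_id in {13}; recursion stops.
Total rows emitted: 8.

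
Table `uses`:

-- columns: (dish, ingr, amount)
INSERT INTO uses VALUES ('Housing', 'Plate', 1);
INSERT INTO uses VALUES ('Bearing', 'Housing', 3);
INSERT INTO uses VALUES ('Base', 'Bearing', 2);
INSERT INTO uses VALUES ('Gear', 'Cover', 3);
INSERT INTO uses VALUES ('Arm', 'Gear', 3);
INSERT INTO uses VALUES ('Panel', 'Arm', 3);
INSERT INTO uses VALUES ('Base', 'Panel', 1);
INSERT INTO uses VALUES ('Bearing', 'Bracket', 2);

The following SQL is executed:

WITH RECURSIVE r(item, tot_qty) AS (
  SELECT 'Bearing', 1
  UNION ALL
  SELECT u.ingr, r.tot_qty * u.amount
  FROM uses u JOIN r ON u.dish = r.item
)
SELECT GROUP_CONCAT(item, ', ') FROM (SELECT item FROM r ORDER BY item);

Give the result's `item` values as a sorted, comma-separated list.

Bearing, Bracket, Housing, Plate

Base: (Bearing, tot_qty=1).
Iteration 1: components of {Bearing} -> Bracket = 1*2 = 2, Housing = 1*3 = 3.
Iteration 2: components of {Bracket,Housing} -> Plate = 3*1 = 3.
Iteration 3: no further components; recursion stops.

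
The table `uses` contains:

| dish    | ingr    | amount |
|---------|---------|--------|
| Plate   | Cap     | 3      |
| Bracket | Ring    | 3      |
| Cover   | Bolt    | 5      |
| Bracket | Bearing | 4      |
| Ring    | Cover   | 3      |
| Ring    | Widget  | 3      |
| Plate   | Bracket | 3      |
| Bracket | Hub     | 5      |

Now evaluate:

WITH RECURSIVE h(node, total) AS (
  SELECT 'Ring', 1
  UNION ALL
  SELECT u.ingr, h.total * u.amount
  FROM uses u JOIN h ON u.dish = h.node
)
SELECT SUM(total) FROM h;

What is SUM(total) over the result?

Base: (Ring, total=1).
Iteration 1: components of {Ring} -> Cover = 1*3 = 3, Widget = 1*3 = 3.
Iteration 2: components of {Cover,Widget} -> Bolt = 3*5 = 15.
Iteration 3: no further components; recursion stops.
SUM(total) = 1 + 3 + 3 + 15 = 22.

22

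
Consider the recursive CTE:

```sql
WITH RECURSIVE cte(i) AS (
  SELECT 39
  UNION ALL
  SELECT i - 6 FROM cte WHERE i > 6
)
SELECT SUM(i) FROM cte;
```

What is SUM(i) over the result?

Base: i=39.
Iteration 1: 39 > 6 holds -> i = 39 - 6 = 33.
Iteration 2: 33 > 6 holds -> i = 33 - 6 = 27.
Iteration 3: 27 > 6 holds -> i = 27 - 6 = 21.
Iteration 4: 21 > 6 holds -> i = 21 - 6 = 15.
Iteration 5: 15 > 6 holds -> i = 15 - 6 = 9.
Iteration 6: 9 > 6 holds -> i = 9 - 6 = 3.
Iteration 7: 3 > 6 fails; recursion stops.
SUM(i) = 39 + 33 + 27 + 21 + 15 + 9 + 3 = 147.

147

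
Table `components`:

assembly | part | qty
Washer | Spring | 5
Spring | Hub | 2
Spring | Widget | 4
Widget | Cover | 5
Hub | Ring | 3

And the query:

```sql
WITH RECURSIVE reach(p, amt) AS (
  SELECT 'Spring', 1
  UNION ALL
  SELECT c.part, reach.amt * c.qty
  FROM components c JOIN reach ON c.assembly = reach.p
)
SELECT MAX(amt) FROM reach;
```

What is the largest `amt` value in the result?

20

Base: (Spring, amt=1).
Iteration 1: components of {Spring} -> Hub = 1*2 = 2, Widget = 1*4 = 4.
Iteration 2: components of {Hub,Widget} -> Cover = 4*5 = 20, Ring = 2*3 = 6.
Iteration 3: no further components; recursion stops.
amt values: 1, 2, 4, 6, 20; the maximum is 20.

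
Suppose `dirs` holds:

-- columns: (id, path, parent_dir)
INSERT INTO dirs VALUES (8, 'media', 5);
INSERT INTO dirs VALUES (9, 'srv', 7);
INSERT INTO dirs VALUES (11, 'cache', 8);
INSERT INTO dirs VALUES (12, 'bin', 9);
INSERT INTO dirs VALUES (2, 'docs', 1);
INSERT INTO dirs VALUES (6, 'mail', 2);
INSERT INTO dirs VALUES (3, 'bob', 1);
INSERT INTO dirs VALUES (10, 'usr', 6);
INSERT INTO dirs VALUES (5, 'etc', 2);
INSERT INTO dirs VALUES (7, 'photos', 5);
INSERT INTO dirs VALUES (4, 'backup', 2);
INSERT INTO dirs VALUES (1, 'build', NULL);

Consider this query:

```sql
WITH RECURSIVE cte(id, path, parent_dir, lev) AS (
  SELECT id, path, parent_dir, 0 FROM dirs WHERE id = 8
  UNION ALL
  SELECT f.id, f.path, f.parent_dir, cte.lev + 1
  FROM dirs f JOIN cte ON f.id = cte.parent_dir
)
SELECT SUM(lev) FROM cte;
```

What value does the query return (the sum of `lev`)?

Base: id=8 (media), parent_dir=5, lev 0.
Iteration 1: join on id=5 -> etc (id 5, parent_dir=2, lev 1).
Iteration 2: join on id=2 -> docs (id 2, parent_dir=1, lev 2).
Iteration 3: join on id=1 -> build (id 1, parent_dir=NULL, lev 3).
Iteration 4: parent_dir is NULL; no match; recursion stops.
SUM(lev) = 0 + 1 + 2 + 3 = 6.

6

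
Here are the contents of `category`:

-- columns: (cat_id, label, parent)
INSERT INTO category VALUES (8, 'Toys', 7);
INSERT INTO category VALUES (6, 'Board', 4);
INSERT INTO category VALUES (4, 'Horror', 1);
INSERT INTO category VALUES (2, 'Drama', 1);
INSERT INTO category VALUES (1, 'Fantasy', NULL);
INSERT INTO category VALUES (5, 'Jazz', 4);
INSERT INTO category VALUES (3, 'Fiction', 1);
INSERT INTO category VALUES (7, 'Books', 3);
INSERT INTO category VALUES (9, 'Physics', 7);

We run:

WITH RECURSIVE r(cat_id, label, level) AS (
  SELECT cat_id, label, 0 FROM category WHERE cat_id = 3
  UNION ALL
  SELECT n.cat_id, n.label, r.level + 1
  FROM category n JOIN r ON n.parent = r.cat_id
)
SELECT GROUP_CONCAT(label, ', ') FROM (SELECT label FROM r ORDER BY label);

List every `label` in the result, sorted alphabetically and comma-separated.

Base: cat_id=3 (Fiction) at level 0.
Iteration 1: rows with parent in {3} -> Books (id 7, level 1).
Iteration 2: rows with parent in {7} -> Toys (id 8, level 2), Physics (id 9, level 2).
Iteration 3: no rows with parent in {8,9}; recursion stops.

Books, Fiction, Physics, Toys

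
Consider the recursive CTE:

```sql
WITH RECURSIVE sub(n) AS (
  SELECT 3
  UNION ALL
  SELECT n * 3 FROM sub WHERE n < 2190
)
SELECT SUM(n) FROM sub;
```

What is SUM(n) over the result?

9840

Base: n=3.
Iteration 1: 3 < 2190 holds -> n = 3 * 3 = 9.
Iteration 2: 9 < 2190 holds -> n = 9 * 3 = 27.
Iteration 3: 27 < 2190 holds -> n = 27 * 3 = 81.
Iteration 4: 81 < 2190 holds -> n = 81 * 3 = 243.
Iteration 5: 243 < 2190 holds -> n = 243 * 3 = 729.
Iteration 6: 729 < 2190 holds -> n = 729 * 3 = 2187.
Iteration 7: 2187 < 2190 holds -> n = 2187 * 3 = 6561.
Iteration 8: 6561 < 2190 fails; recursion stops.
SUM(n) = 3 + 9 + 27 + 81 + 243 + 729 + 2187 + 6561 = 9840.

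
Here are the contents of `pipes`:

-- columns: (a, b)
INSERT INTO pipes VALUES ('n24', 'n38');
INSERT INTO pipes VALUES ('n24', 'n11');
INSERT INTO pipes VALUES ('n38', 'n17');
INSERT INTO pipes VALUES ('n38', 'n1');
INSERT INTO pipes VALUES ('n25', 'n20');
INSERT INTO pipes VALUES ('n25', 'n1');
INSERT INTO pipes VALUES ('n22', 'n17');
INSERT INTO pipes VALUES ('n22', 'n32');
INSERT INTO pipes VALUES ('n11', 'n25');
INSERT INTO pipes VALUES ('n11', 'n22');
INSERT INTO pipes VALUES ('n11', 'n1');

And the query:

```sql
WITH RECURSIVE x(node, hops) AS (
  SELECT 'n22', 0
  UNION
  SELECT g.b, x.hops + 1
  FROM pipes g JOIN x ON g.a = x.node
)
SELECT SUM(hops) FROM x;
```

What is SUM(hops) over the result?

2

Base: (n22, hops=0).
Iteration 1: edges from {n22} -> (n17, hops=1), (n32, hops=1).
Iteration 2: no outgoing edges from {n17,n32}; recursion stops.
SUM(hops) = 0 + 1 + 1 = 2.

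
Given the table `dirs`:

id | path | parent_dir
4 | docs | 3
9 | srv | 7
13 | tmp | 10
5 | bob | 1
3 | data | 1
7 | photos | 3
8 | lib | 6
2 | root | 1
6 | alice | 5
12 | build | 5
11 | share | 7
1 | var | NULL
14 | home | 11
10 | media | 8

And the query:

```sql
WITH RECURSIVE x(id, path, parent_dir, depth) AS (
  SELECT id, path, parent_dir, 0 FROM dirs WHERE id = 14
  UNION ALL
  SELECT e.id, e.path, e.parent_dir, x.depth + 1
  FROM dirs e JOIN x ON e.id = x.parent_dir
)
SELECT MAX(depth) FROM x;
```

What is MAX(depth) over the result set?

Base: id=14 (home), parent_dir=11, depth 0.
Iteration 1: join on id=11 -> share (id 11, parent_dir=7, depth 1).
Iteration 2: join on id=7 -> photos (id 7, parent_dir=3, depth 2).
Iteration 3: join on id=3 -> data (id 3, parent_dir=1, depth 3).
Iteration 4: join on id=1 -> var (id 1, parent_dir=NULL, depth 4).
Iteration 5: parent_dir is NULL; no match; recursion stops.
depth values: 0, 1, 2, 3, 4; the maximum is 4.

4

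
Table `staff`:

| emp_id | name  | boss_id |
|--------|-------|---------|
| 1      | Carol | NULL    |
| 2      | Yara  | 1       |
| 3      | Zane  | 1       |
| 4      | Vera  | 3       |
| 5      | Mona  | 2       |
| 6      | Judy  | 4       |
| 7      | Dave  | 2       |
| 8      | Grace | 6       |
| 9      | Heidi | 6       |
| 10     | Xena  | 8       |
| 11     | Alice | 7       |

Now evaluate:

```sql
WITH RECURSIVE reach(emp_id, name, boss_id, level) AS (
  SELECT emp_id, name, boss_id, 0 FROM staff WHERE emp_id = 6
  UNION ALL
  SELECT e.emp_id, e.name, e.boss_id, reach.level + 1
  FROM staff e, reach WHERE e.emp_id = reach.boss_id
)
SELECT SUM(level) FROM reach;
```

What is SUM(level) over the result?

Base: emp_id=6 (Judy), boss_id=4, level 0.
Iteration 1: join on emp_id=4 -> Vera (id 4, boss_id=3, level 1).
Iteration 2: join on emp_id=3 -> Zane (id 3, boss_id=1, level 2).
Iteration 3: join on emp_id=1 -> Carol (id 1, boss_id=NULL, level 3).
Iteration 4: boss_id is NULL; no match; recursion stops.
SUM(level) = 0 + 1 + 2 + 3 = 6.

6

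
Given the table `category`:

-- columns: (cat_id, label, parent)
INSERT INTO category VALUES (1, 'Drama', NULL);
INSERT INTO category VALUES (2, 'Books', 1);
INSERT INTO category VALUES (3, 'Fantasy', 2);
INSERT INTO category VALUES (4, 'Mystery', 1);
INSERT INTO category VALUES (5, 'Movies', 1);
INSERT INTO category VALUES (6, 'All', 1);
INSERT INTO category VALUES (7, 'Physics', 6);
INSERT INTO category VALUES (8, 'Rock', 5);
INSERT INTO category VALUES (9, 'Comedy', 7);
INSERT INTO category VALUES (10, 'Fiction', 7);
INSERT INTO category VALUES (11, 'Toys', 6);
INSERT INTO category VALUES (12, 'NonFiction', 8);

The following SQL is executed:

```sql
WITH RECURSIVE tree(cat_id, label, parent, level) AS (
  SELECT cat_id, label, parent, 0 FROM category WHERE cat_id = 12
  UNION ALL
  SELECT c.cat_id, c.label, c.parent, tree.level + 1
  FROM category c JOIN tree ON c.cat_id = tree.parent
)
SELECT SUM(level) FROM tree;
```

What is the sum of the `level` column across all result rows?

Base: cat_id=12 (NonFiction), parent=8, level 0.
Iteration 1: join on cat_id=8 -> Rock (id 8, parent=5, level 1).
Iteration 2: join on cat_id=5 -> Movies (id 5, parent=1, level 2).
Iteration 3: join on cat_id=1 -> Drama (id 1, parent=NULL, level 3).
Iteration 4: parent is NULL; no match; recursion stops.
SUM(level) = 0 + 1 + 2 + 3 = 6.

6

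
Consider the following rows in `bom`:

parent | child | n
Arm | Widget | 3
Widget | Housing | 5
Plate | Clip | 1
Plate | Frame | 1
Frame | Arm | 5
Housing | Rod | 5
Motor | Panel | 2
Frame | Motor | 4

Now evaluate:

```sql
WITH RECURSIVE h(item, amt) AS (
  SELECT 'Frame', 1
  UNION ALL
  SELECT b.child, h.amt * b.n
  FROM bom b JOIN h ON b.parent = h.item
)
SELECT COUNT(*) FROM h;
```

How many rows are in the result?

Base: (Frame, amt=1).
Iteration 1: components of {Frame} -> Arm = 1*5 = 5, Motor = 1*4 = 4.
Iteration 2: components of {Arm,Motor} -> Panel = 4*2 = 8, Widget = 5*3 = 15.
Iteration 3: components of {Panel,Widget} -> Housing = 15*5 = 75.
Iteration 4: components of {Housing} -> Rod = 75*5 = 375.
Iteration 5: no further components; recursion stops.
Total rows emitted: 7.

7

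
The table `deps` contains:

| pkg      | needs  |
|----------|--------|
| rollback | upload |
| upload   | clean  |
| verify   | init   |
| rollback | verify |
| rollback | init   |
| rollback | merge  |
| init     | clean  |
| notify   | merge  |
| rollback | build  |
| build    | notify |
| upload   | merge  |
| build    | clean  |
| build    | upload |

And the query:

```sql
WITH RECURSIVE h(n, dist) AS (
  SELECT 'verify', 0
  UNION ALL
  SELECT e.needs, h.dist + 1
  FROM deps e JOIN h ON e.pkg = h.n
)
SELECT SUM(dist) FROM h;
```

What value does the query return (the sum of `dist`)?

Base: (verify, dist=0).
Iteration 1: edges from {verify} -> (init, dist=1).
Iteration 2: edges from {init} -> (clean, dist=2).
Iteration 3: no outgoing edges from {clean}; recursion stops.
SUM(dist) = 0 + 1 + 2 = 3.

3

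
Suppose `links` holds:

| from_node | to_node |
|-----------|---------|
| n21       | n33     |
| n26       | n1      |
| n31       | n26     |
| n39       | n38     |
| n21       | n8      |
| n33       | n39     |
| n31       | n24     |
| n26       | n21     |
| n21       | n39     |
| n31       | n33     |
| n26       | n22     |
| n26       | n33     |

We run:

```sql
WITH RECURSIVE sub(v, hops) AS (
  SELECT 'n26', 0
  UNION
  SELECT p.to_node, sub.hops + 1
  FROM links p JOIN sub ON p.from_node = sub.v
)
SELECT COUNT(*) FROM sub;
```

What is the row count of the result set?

11

Base: (n26, hops=0).
Iteration 1: edges from {n26} -> (n1, hops=1), (n21, hops=1), (n22, hops=1), (n33, hops=1).
Iteration 2: edges from {n1,n21,n22,n33} -> (n33, hops=2), (n39, hops=2), (n8, hops=2). [UNION drops 1 duplicate row(s)]
Iteration 3: edges from {n33,n39,n8} -> (n38, hops=3), (n39, hops=3).
Iteration 4: edges from {n38,n39} -> (n38, hops=4).
Iteration 5: no outgoing edges from {n38}; recursion stops.
Total rows emitted: 11.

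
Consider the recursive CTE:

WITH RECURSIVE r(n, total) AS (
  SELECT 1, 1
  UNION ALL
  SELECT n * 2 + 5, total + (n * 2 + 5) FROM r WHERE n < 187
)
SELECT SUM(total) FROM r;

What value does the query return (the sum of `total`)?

Base: n=1, total=1.
Iteration 1: 1 < 187 holds -> n = 1 * 2 + 5 = 7, total = 1 + 7 = 8.
Iteration 2: 7 < 187 holds -> n = 7 * 2 + 5 = 19, total = 8 + 19 = 27.
Iteration 3: 19 < 187 holds -> n = 19 * 2 + 5 = 43, total = 27 + 43 = 70.
Iteration 4: 43 < 187 holds -> n = 43 * 2 + 5 = 91, total = 70 + 91 = 161.
Iteration 5: 91 < 187 holds -> n = 91 * 2 + 5 = 187, total = 161 + 187 = 348.
Iteration 6: 187 < 187 fails; recursion stops.
SUM(total) = 1 + 8 + 27 + 70 + 161 + 348 = 615.

615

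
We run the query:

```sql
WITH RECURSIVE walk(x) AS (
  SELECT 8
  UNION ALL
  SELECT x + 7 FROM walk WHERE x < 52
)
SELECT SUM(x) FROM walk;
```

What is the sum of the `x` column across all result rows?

260

Base: x=8.
Iteration 1: 8 < 52 holds -> x = 8 + 7 = 15.
Iteration 2: 15 < 52 holds -> x = 15 + 7 = 22.
Iteration 3: 22 < 52 holds -> x = 22 + 7 = 29.
Iteration 4: 29 < 52 holds -> x = 29 + 7 = 36.
Iteration 5: 36 < 52 holds -> x = 36 + 7 = 43.
Iteration 6: 43 < 52 holds -> x = 43 + 7 = 50.
Iteration 7: 50 < 52 holds -> x = 50 + 7 = 57.
Iteration 8: 57 < 52 fails; recursion stops.
SUM(x) = 8 + 15 + 22 + 29 + 36 + 43 + 50 + 57 = 260.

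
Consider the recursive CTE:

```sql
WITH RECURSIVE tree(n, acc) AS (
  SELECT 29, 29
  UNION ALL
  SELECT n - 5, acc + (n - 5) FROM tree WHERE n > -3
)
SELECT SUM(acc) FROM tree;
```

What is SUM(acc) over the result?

Base: n=29, acc=29.
Iteration 1: 29 > -3 holds -> n = 29 - 5 = 24, acc = 29 + 24 = 53.
Iteration 2: 24 > -3 holds -> n = 24 - 5 = 19, acc = 53 + 19 = 72.
Iteration 3: 19 > -3 holds -> n = 19 - 5 = 14, acc = 72 + 14 = 86.
Iteration 4: 14 > -3 holds -> n = 14 - 5 = 9, acc = 86 + 9 = 95.
Iteration 5: 9 > -3 holds -> n = 9 - 5 = 4, acc = 95 + 4 = 99.
Iteration 6: 4 > -3 holds -> n = 4 - 5 = -1, acc = 99 + -1 = 98.
Iteration 7: -1 > -3 holds -> n = -1 - 5 = -6, acc = 98 + -6 = 92.
Iteration 8: -6 > -3 fails; recursion stops.
SUM(acc) = 29 + 53 + 72 + 86 + 95 + 99 + 98 + 92 = 624.

624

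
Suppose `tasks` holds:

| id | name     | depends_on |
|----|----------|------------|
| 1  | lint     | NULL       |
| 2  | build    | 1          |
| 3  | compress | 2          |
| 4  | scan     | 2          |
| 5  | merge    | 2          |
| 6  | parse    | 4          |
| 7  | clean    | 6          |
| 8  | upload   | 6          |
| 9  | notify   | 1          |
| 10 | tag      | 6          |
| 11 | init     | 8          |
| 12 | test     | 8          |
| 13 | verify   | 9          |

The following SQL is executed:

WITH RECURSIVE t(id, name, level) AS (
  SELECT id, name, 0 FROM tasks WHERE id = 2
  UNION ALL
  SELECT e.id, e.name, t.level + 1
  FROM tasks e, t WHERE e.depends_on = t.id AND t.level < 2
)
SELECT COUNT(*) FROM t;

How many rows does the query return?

Base: id=2 (build) at level 0.
Iteration 1: rows with depends_on in {2} -> compress (id 3, level 1), scan (id 4, level 1), merge (id 5, level 1).
Iteration 2: rows with depends_on in {3,4,5} -> parse (id 6, level 2).
Iteration 3: level < 2 fails for all current rows; recursion stops.
Total rows emitted: 5.

5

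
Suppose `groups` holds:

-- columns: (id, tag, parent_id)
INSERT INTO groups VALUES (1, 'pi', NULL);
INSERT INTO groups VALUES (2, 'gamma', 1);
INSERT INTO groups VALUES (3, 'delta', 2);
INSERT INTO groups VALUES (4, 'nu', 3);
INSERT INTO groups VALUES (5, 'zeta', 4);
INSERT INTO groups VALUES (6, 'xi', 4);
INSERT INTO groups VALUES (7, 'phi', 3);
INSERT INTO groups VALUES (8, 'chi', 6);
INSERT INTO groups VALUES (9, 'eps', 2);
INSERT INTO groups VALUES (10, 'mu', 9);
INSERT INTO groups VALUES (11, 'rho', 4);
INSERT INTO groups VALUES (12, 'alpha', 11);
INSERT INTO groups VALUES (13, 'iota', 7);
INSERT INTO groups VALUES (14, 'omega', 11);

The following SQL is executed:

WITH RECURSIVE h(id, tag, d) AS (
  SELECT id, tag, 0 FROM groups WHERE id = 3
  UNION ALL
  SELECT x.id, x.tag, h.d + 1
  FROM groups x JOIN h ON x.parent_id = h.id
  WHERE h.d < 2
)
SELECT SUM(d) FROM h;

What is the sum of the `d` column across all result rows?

Base: id=3 (delta) at d 0.
Iteration 1: rows with parent_id in {3} -> nu (id 4, d 1), phi (id 7, d 1).
Iteration 2: rows with parent_id in {4,7} -> zeta (id 5, d 2), xi (id 6, d 2), rho (id 11, d 2), iota (id 13, d 2).
Iteration 3: d < 2 fails for all current rows; recursion stops.
SUM(d) = 0 + 1 + 1 + 2 + 2 + 2 + 2 = 10.

10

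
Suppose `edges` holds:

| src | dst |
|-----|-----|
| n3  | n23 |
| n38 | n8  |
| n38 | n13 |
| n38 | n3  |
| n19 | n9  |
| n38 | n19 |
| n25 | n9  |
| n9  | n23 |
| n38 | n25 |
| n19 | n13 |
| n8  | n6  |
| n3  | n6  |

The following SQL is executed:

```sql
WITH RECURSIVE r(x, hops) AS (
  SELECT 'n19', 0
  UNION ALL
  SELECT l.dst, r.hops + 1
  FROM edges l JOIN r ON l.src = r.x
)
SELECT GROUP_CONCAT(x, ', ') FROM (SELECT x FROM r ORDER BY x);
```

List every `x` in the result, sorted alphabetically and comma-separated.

Base: (n19, hops=0).
Iteration 1: edges from {n19} -> (n13, hops=1), (n9, hops=1).
Iteration 2: edges from {n13,n9} -> (n23, hops=2).
Iteration 3: no outgoing edges from {n23}; recursion stops.

n13, n19, n23, n9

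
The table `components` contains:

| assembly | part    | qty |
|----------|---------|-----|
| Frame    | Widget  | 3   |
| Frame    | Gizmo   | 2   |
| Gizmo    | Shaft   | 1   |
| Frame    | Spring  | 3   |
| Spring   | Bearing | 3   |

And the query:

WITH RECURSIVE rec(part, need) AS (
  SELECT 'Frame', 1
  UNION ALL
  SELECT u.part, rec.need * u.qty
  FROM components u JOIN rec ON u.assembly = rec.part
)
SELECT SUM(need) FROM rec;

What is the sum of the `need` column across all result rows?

Base: (Frame, need=1).
Iteration 1: components of {Frame} -> Gizmo = 1*2 = 2, Spring = 1*3 = 3, Widget = 1*3 = 3.
Iteration 2: components of {Gizmo,Spring,Widget} -> Bearing = 3*3 = 9, Shaft = 2*1 = 2.
Iteration 3: no further components; recursion stops.
SUM(need) = 1 + 3 + 2 + 3 + 2 + 9 = 20.

20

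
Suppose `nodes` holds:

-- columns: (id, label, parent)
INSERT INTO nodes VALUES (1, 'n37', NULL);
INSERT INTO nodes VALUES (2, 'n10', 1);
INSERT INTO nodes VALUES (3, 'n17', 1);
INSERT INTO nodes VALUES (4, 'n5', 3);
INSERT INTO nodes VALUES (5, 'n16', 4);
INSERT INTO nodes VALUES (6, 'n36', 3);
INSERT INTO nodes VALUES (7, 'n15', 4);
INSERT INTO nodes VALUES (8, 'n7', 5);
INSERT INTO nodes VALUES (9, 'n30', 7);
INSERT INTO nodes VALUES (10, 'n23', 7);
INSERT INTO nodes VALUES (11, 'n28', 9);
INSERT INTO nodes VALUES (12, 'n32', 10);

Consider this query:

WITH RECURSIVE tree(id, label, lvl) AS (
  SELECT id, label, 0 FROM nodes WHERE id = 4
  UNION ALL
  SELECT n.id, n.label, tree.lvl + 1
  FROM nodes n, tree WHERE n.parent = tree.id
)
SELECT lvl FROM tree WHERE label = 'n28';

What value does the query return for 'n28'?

3

Base: id=4 (n5) at lvl 0.
Iteration 1: rows with parent in {4} -> n16 (id 5, lvl 1), n15 (id 7, lvl 1).
Iteration 2: rows with parent in {5,7} -> n7 (id 8, lvl 2), n30 (id 9, lvl 2), n23 (id 10, lvl 2).
Iteration 3: rows with parent in {8,9,10} -> n28 (id 11, lvl 3), n32 (id 12, lvl 3).
Iteration 4: no rows with parent in {11,12}; recursion stops.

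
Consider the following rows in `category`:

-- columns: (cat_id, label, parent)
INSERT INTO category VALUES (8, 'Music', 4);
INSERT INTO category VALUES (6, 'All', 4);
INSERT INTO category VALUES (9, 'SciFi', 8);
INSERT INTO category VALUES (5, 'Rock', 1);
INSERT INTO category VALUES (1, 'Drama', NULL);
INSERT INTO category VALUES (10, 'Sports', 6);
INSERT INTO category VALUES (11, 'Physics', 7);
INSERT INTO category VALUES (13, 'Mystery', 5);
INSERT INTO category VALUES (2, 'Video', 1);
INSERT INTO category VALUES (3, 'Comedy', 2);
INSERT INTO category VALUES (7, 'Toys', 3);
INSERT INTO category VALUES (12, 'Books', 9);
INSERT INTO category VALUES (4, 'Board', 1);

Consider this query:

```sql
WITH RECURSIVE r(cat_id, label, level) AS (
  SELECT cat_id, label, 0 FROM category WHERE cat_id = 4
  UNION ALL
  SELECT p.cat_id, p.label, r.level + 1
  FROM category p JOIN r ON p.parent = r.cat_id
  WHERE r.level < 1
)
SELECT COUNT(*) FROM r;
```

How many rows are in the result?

Base: cat_id=4 (Board) at level 0.
Iteration 1: rows with parent in {4} -> All (id 6, level 1), Music (id 8, level 1).
Iteration 2: level < 1 fails for all current rows; recursion stops.
Total rows emitted: 3.

3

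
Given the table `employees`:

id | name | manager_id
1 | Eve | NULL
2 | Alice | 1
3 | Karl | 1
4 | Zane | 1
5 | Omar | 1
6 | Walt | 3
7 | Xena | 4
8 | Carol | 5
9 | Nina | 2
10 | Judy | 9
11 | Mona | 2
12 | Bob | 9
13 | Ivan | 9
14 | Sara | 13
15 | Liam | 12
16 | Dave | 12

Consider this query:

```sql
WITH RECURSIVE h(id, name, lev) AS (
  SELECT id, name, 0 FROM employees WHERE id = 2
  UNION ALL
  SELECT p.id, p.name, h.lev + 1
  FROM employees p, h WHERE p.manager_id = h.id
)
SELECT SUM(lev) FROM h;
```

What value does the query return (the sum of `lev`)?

17

Base: id=2 (Alice) at lev 0.
Iteration 1: rows with manager_id in {2} -> Nina (id 9, lev 1), Mona (id 11, lev 1).
Iteration 2: rows with manager_id in {9,11} -> Judy (id 10, lev 2), Bob (id 12, lev 2), Ivan (id 13, lev 2).
Iteration 3: rows with manager_id in {10,12,13} -> Sara (id 14, lev 3), Liam (id 15, lev 3), Dave (id 16, lev 3).
Iteration 4: no rows with manager_id in {14,15,16}; recursion stops.
SUM(lev) = 0 + 1 + 1 + 2 + 2 + 2 + 3 + 3 + 3 = 17.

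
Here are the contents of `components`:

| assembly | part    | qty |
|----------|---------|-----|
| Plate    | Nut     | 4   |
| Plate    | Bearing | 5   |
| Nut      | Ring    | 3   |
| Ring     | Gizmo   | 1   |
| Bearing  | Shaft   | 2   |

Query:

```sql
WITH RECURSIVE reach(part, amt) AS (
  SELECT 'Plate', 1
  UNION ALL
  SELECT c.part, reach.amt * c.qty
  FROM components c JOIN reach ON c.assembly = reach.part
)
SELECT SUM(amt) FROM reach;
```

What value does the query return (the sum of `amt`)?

44

Base: (Plate, amt=1).
Iteration 1: components of {Plate} -> Bearing = 1*5 = 5, Nut = 1*4 = 4.
Iteration 2: components of {Bearing,Nut} -> Ring = 4*3 = 12, Shaft = 5*2 = 10.
Iteration 3: components of {Ring,Shaft} -> Gizmo = 12*1 = 12.
Iteration 4: no further components; recursion stops.
SUM(amt) = 1 + 4 + 5 + 12 + 10 + 12 = 44.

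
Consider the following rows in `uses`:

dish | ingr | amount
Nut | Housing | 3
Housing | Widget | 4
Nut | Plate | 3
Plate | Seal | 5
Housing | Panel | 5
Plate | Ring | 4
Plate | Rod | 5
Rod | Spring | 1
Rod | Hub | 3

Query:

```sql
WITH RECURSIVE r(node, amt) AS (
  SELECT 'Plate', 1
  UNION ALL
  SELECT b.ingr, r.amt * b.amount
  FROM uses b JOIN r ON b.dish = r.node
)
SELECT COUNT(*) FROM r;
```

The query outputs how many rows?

6

Base: (Plate, amt=1).
Iteration 1: components of {Plate} -> Ring = 1*4 = 4, Rod = 1*5 = 5, Seal = 1*5 = 5.
Iteration 2: components of {Ring,Rod,Seal} -> Hub = 5*3 = 15, Spring = 5*1 = 5.
Iteration 3: no further components; recursion stops.
Total rows emitted: 6.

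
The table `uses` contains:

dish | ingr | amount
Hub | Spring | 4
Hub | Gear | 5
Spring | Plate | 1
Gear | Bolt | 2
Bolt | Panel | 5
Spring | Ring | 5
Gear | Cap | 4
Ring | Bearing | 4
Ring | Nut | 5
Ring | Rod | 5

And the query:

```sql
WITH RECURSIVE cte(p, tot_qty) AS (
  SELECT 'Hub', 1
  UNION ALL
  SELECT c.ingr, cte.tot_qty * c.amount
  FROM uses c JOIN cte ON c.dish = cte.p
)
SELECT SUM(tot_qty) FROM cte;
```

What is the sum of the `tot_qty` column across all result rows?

Base: (Hub, tot_qty=1).
Iteration 1: components of {Hub} -> Gear = 1*5 = 5, Spring = 1*4 = 4.
Iteration 2: components of {Gear,Spring} -> Bolt = 5*2 = 10, Cap = 5*4 = 20, Plate = 4*1 = 4, Ring = 4*5 = 20.
Iteration 3: components of {Bolt,Cap,Plate,Ring} -> Bearing = 20*4 = 80, Nut = 20*5 = 100, Panel = 10*5 = 50, Rod = 20*5 = 100.
Iteration 4: no further components; recursion stops.
SUM(tot_qty) = 1 + 4 + 5 + 4 + 20 + 10 + 20 + 80 + 100 + 100 + 50 = 394.

394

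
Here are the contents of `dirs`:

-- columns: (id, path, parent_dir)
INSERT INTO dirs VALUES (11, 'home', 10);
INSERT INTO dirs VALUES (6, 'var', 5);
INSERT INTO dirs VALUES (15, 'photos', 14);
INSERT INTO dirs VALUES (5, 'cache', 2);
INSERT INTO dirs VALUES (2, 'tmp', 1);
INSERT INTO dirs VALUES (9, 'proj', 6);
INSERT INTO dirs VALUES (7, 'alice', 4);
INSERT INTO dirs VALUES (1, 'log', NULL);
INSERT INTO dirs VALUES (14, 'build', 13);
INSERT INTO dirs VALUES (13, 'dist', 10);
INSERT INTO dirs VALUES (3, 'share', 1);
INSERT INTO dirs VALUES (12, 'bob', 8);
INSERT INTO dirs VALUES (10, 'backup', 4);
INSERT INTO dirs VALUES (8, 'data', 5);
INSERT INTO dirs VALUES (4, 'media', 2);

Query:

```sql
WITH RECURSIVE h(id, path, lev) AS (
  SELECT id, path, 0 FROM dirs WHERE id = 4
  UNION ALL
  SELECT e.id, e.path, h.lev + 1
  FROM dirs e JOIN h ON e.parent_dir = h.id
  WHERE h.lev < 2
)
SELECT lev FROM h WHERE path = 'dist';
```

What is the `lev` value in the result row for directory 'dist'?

Base: id=4 (media) at lev 0.
Iteration 1: rows with parent_dir in {4} -> alice (id 7, lev 1), backup (id 10, lev 1).
Iteration 2: rows with parent_dir in {7,10} -> home (id 11, lev 2), dist (id 13, lev 2).
Iteration 3: lev < 2 fails for all current rows; recursion stops.

2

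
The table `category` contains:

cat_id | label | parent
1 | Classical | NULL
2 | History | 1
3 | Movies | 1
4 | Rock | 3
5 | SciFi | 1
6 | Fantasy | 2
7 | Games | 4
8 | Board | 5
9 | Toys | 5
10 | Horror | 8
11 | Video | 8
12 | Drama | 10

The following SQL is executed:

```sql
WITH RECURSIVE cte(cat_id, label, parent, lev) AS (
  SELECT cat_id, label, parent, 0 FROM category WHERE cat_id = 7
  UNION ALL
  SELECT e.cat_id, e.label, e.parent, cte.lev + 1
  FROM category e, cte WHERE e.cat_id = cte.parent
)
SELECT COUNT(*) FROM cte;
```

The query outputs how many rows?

Base: cat_id=7 (Games), parent=4, lev 0.
Iteration 1: join on cat_id=4 -> Rock (id 4, parent=3, lev 1).
Iteration 2: join on cat_id=3 -> Movies (id 3, parent=1, lev 2).
Iteration 3: join on cat_id=1 -> Classical (id 1, parent=NULL, lev 3).
Iteration 4: parent is NULL; no match; recursion stops.
Total rows emitted: 4.

4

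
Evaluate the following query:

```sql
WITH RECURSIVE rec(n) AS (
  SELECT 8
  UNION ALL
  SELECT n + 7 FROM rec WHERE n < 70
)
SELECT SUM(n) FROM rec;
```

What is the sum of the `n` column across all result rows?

395

Base: n=8.
Iteration 1: 8 < 70 holds -> n = 8 + 7 = 15.
Iteration 2: 15 < 70 holds -> n = 15 + 7 = 22.
Iteration 3: 22 < 70 holds -> n = 22 + 7 = 29.
Iteration 4: 29 < 70 holds -> n = 29 + 7 = 36.
Iteration 5: 36 < 70 holds -> n = 36 + 7 = 43.
Iteration 6: 43 < 70 holds -> n = 43 + 7 = 50.
Iteration 7: 50 < 70 holds -> n = 50 + 7 = 57.
Iteration 8: 57 < 70 holds -> n = 57 + 7 = 64.
Iteration 9: 64 < 70 holds -> n = 64 + 7 = 71.
Iteration 10: 71 < 70 fails; recursion stops.
SUM(n) = 8 + 15 + 22 + 29 + 36 + 43 + 50 + 57 + 64 + 71 = 395.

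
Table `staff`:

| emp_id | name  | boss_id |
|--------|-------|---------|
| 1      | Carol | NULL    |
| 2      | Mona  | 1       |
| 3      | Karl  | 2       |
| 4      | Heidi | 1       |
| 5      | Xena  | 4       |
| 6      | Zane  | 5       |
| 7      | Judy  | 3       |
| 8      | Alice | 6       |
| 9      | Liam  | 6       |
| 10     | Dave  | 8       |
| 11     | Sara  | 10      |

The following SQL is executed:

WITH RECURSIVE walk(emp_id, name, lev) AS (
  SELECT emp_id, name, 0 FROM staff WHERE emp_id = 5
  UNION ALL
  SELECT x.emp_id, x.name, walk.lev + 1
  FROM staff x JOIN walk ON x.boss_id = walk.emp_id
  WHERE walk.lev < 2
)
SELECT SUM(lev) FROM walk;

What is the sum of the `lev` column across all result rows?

Base: emp_id=5 (Xena) at lev 0.
Iteration 1: rows with boss_id in {5} -> Zane (id 6, lev 1).
Iteration 2: rows with boss_id in {6} -> Alice (id 8, lev 2), Liam (id 9, lev 2).
Iteration 3: lev < 2 fails for all current rows; recursion stops.
SUM(lev) = 0 + 1 + 2 + 2 = 5.

5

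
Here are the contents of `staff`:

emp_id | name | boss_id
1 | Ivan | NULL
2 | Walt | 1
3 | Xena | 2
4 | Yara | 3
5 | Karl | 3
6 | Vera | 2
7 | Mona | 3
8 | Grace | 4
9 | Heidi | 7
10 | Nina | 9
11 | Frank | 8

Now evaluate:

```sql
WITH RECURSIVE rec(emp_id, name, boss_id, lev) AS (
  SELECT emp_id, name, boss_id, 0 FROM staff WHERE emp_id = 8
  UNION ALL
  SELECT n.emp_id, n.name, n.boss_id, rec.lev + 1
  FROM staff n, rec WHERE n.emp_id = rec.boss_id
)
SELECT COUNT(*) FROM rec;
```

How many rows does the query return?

5

Base: emp_id=8 (Grace), boss_id=4, lev 0.
Iteration 1: join on emp_id=4 -> Yara (id 4, boss_id=3, lev 1).
Iteration 2: join on emp_id=3 -> Xena (id 3, boss_id=2, lev 2).
Iteration 3: join on emp_id=2 -> Walt (id 2, boss_id=1, lev 3).
Iteration 4: join on emp_id=1 -> Ivan (id 1, boss_id=NULL, lev 4).
Iteration 5: boss_id is NULL; no match; recursion stops.
Total rows emitted: 5.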